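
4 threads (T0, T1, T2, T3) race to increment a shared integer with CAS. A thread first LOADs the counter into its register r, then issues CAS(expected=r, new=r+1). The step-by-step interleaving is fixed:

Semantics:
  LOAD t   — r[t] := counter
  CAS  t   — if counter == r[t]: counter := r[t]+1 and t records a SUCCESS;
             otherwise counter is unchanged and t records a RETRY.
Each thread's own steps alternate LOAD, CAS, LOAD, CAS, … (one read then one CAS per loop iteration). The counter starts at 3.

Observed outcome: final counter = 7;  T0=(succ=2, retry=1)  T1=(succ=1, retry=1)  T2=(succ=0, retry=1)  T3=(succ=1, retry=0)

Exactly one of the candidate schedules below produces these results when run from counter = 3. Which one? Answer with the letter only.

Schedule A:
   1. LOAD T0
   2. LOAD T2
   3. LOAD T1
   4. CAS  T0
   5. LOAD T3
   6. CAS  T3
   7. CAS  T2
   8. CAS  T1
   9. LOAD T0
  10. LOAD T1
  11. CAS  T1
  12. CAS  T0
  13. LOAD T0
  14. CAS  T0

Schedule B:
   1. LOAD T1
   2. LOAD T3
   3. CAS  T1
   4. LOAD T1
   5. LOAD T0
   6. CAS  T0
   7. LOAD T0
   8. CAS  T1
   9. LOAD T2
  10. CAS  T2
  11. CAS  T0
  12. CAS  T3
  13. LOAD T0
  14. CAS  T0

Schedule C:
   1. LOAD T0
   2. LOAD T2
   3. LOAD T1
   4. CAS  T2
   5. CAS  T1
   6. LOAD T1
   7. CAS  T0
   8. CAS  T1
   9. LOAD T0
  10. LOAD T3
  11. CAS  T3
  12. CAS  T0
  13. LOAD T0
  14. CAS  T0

Tracing schedule A:
step 1: T0 LOAD ⇒ load; ctr=3 reg=3
step 2: T2 LOAD ⇒ load; ctr=3 reg=3
step 3: T1 LOAD ⇒ load; ctr=3 reg=3
step 4: T0 CAS ⇒ ok; ctr=4 reg=3
step 5: T3 LOAD ⇒ load; ctr=4 reg=4
step 6: T3 CAS ⇒ ok; ctr=5 reg=4
step 7: T2 CAS ⇒ retry; ctr=5 reg=3
step 8: T1 CAS ⇒ retry; ctr=5 reg=3
step 9: T0 LOAD ⇒ load; ctr=5 reg=5
step 10: T1 LOAD ⇒ load; ctr=5 reg=5
step 11: T1 CAS ⇒ ok; ctr=6 reg=5
step 12: T0 CAS ⇒ retry; ctr=6 reg=5
step 13: T0 LOAD ⇒ load; ctr=6 reg=6
step 14: T0 CAS ⇒ ok; ctr=7 reg=6

A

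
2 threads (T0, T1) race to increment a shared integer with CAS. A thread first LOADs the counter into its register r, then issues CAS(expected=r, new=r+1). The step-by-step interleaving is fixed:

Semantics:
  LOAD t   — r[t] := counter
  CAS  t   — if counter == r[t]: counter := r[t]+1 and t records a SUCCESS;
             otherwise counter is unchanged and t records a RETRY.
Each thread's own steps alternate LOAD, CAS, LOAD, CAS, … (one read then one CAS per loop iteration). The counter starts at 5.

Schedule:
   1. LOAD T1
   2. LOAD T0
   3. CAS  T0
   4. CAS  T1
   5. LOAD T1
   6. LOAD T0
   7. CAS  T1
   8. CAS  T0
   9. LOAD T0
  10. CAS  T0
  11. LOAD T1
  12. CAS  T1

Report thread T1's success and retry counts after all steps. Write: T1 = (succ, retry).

step 1: T1 LOAD ⇒ load; ctr=5 reg=5
step 2: T0 LOAD ⇒ load; ctr=5 reg=5
step 3: T0 CAS ⇒ ok; ctr=6 reg=5
step 4: T1 CAS ⇒ retry; ctr=6 reg=5
step 5: T1 LOAD ⇒ load; ctr=6 reg=6
step 6: T0 LOAD ⇒ load; ctr=6 reg=6
step 7: T1 CAS ⇒ ok; ctr=7 reg=6
step 8: T0 CAS ⇒ retry; ctr=7 reg=6
step 9: T0 LOAD ⇒ load; ctr=7 reg=7
step 10: T0 CAS ⇒ ok; ctr=8 reg=7
step 11: T1 LOAD ⇒ load; ctr=8 reg=8
step 12: T1 CAS ⇒ ok; ctr=9 reg=8

T1 = (2, 1)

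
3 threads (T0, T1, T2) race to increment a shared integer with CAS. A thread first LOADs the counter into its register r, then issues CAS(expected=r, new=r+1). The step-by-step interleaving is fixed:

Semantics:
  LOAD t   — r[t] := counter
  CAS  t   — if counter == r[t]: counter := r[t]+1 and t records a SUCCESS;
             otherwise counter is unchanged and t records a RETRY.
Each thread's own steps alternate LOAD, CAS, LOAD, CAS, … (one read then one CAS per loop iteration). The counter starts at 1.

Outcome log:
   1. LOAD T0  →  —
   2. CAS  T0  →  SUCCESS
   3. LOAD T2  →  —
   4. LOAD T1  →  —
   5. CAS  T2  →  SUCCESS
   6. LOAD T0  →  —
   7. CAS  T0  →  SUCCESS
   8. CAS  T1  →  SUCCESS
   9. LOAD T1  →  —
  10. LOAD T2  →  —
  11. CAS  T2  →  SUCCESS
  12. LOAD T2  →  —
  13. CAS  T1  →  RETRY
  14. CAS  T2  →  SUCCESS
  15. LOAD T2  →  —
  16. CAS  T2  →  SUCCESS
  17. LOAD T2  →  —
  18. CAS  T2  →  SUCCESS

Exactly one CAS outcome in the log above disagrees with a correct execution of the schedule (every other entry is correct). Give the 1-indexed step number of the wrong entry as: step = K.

step = 8

Re-executing:
[1] T0.load  rd  (counter 1, T0.r 1)
[2] T0.cas  hit  (counter 2, T0.r 1)
[3] T2.load  rd  (counter 2, T2.r 2)
[4] T1.load  rd  (counter 2, T1.r 2)
[5] T2.cas  hit  (counter 3, T2.r 2)
[6] T0.load  rd  (counter 3, T0.r 3)
[7] T0.cas  hit  (counter 4, T0.r 3)
[8] T1.cas  miss  (counter 4, T1.r 2)
[9] T1.load  rd  (counter 4, T1.r 4)
[10] T2.load  rd  (counter 4, T2.r 4)
[11] T2.cas  hit  (counter 5, T2.r 4)
[12] T2.load  rd  (counter 5, T2.r 5)
[13] T1.cas  miss  (counter 5, T1.r 4)
[14] T2.cas  hit  (counter 6, T2.r 5)
[15] T2.load  rd  (counter 6, T2.r 6)
[16] T2.cas  hit  (counter 7, T2.r 6)
[17] T2.load  rd  (counter 7, T2.r 7)
[18] T2.cas  hit  (counter 8, T2.r 7)
Flip is step 8.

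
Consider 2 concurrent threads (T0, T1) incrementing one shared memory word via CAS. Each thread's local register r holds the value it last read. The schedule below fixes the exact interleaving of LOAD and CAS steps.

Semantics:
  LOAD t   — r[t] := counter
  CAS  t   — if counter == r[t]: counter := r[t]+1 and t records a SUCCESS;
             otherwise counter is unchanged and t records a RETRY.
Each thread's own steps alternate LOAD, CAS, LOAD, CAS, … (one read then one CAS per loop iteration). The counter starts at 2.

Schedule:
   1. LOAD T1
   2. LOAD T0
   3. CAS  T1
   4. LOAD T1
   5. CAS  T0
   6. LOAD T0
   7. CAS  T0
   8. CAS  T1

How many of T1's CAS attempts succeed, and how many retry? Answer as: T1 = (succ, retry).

T1 = (1, 1)

   1) LOAD T1:  M=2  r_T1=2
   2) LOAD T0:  M=2  r_T0=2
   3) CAS  T1:  M=3  r_T1=2 ✓
   4) LOAD T1:  M=3  r_T1=3
   5) CAS  T0:  M=3  r_T0=2 ✗
   6) LOAD T0:  M=3  r_T0=3
   7) CAS  T0:  M=4  r_T0=3 ✓
   8) CAS  T1:  M=4  r_T1=3 ✗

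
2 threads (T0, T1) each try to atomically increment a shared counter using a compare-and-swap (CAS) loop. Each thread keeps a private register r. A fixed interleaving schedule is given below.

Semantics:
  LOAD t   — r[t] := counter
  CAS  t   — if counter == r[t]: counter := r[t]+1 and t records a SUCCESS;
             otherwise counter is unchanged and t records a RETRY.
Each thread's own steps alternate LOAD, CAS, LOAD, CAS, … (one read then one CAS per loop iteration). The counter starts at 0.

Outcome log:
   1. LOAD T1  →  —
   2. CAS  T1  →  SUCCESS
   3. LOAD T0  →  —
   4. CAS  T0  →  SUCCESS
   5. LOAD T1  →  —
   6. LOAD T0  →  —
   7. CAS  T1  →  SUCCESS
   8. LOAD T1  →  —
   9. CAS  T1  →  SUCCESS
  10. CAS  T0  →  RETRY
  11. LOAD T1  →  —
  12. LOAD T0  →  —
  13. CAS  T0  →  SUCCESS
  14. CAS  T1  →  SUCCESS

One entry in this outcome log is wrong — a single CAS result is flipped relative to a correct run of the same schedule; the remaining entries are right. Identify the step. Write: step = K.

step = 14

Reference trace:
#1 T1 reads 0
#2 T1 CAS(0→1) writes; counter now 1
#3 T0 reads 1
#4 T0 CAS(1→2) writes; counter now 2
#5 T1 reads 2
#6 T0 reads 2
#7 T1 CAS(2→3) writes; counter now 3
#8 T1 reads 3
#9 T1 CAS(3→4) writes; counter now 4
#10 T0 CAS(2→3) fails; counter now 4
#11 T1 reads 4
#12 T0 reads 4
#13 T0 CAS(4→5) writes; counter now 5
#14 T1 CAS(4→5) fails; counter now 5
Log disagrees first at step 14.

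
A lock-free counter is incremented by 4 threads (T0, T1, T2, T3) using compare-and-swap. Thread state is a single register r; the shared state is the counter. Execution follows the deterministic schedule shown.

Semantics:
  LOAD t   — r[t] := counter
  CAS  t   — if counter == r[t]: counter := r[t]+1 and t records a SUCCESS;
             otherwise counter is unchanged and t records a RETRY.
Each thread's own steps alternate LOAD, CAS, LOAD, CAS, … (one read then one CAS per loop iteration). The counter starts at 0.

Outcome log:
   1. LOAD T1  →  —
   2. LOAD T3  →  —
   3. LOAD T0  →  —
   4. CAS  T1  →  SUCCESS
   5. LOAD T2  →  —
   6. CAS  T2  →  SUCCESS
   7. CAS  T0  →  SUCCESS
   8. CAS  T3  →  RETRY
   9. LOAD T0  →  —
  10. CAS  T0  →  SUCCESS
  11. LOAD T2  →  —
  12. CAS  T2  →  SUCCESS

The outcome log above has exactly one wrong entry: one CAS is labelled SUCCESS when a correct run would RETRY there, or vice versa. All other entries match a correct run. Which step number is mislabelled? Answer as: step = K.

step = 7

Reference trace:
#1 T1 reads 0
#2 T3 reads 0
#3 T0 reads 0
#4 T1 CAS(0→1) writes; counter now 1
#5 T2 reads 1
#6 T2 CAS(1→2) writes; counter now 2
#7 T0 CAS(0→1) fails; counter now 2
#8 T3 CAS(0→1) fails; counter now 2
#9 T0 reads 2
#10 T0 CAS(2→3) writes; counter now 3
#11 T2 reads 3
#12 T2 CAS(3→4) writes; counter now 4
Mismatch at 7.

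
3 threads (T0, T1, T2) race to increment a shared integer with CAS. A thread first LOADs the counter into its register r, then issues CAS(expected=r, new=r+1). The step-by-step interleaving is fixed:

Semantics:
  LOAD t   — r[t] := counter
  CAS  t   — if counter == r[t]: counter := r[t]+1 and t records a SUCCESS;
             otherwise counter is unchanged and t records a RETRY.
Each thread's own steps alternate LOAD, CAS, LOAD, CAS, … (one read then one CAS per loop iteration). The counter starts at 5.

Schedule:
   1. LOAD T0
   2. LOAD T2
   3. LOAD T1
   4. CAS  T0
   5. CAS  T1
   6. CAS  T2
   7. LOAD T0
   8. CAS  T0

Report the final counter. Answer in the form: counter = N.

counter = 7

T0 LOAD — after: cnt=5, r=5 — load
T2 LOAD — after: cnt=5, r=5 — load
T1 LOAD — after: cnt=5, r=5 — load
T0 CAS — after: cnt=6, r=5 — ok
T1 CAS — after: cnt=6, r=5 — retry
T2 CAS — after: cnt=6, r=5 — retry
T0 LOAD — after: cnt=6, r=6 — load
T0 CAS — after: cnt=7, r=6 — ok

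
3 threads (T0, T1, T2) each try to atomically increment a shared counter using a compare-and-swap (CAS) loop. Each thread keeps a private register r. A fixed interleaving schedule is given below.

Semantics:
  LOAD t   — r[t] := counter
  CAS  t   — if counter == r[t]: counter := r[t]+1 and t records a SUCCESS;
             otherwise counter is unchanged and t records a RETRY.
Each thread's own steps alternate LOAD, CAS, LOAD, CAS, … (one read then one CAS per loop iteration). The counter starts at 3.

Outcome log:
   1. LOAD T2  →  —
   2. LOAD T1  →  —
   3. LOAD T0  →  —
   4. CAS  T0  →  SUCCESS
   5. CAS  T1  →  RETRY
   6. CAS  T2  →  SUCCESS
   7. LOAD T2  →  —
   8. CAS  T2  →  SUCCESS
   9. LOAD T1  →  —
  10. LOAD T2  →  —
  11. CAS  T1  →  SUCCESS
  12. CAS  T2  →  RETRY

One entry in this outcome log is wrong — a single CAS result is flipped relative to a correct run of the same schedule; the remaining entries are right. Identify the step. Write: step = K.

step = 6

Re-executing:
1. LOAD T2 → mem=3 r[T2]=3 [LOAD]
2. LOAD T1 → mem=3 r[T1]=3 [LOAD]
3. LOAD T0 → mem=3 r[T0]=3 [LOAD]
4. CAS T0 → mem=4 r[T0]=3 [OK]
5. CAS T1 → mem=4 r[T1]=3 [RETRY]
6. CAS T2 → mem=4 r[T2]=3 [RETRY]
7. LOAD T2 → mem=4 r[T2]=4 [LOAD]
8. CAS T2 → mem=5 r[T2]=4 [OK]
9. LOAD T1 → mem=5 r[T1]=5 [LOAD]
10. LOAD T2 → mem=5 r[T2]=5 [LOAD]
11. CAS T1 → mem=6 r[T1]=5 [OK]
12. CAS T2 → mem=6 r[T2]=5 [RETRY]
Log disagrees first at step 6.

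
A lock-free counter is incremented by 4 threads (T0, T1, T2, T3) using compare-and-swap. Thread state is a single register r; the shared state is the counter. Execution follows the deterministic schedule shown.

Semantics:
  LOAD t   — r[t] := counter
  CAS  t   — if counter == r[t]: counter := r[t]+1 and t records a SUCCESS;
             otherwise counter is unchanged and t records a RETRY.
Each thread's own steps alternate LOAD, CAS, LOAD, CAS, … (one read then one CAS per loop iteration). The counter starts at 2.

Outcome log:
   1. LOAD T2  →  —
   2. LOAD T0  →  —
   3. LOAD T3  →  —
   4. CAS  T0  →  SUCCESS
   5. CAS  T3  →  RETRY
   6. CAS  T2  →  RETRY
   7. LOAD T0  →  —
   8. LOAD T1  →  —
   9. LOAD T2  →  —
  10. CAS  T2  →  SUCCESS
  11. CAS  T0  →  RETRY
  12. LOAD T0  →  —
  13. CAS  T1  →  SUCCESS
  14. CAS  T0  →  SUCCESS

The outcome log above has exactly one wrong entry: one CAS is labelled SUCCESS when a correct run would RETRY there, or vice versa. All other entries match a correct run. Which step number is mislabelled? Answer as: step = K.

Re-executing:
1. LOAD T2 → mem=2 r[T2]=2 [LOAD]
2. LOAD T0 → mem=2 r[T0]=2 [LOAD]
3. LOAD T3 → mem=2 r[T3]=2 [LOAD]
4. CAS T0 → mem=3 r[T0]=2 [OK]
5. CAS T3 → mem=3 r[T3]=2 [RETRY]
6. CAS T2 → mem=3 r[T2]=2 [RETRY]
7. LOAD T0 → mem=3 r[T0]=3 [LOAD]
8. LOAD T1 → mem=3 r[T1]=3 [LOAD]
9. LOAD T2 → mem=3 r[T2]=3 [LOAD]
10. CAS T2 → mem=4 r[T2]=3 [OK]
11. CAS T0 → mem=4 r[T0]=3 [RETRY]
12. LOAD T0 → mem=4 r[T0]=4 [LOAD]
13. CAS T1 → mem=4 r[T1]=3 [RETRY]
14. CAS T0 → mem=5 r[T0]=4 [OK]
Mismatch at 13.

step = 13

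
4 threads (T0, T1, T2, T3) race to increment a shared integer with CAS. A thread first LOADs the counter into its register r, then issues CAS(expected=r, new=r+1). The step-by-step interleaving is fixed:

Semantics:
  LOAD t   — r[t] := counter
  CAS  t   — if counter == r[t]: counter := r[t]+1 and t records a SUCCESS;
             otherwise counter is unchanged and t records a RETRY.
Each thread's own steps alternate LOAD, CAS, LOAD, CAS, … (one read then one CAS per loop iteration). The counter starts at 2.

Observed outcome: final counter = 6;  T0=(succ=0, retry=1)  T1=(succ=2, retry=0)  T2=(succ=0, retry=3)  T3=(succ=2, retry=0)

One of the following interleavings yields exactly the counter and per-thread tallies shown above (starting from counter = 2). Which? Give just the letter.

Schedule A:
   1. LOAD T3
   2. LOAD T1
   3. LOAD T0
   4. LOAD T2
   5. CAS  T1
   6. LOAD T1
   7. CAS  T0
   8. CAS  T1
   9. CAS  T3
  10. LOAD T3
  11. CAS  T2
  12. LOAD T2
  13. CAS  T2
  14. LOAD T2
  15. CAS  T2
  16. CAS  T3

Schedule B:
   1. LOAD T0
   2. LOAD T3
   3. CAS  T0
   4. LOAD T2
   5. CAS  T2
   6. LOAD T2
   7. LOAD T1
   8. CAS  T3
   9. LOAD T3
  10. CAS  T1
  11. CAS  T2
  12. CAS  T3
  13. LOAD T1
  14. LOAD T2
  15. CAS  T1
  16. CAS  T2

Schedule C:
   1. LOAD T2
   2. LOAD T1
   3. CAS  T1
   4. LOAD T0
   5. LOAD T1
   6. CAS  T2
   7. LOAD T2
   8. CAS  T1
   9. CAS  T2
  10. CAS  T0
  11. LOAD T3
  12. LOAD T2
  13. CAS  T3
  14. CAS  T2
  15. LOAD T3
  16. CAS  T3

Run C:
#1 T2 reads 2
#2 T1 reads 2
#3 T1 CAS(2→3) writes; counter now 3
#4 T0 reads 3
#5 T1 reads 3
#6 T2 CAS(2→3) fails; counter now 3
#7 T2 reads 3
#8 T1 CAS(3→4) writes; counter now 4
#9 T2 CAS(3→4) fails; counter now 4
#10 T0 CAS(3→4) fails; counter now 4
#11 T3 reads 4
#12 T2 reads 4
#13 T3 CAS(4→5) writes; counter now 5
#14 T2 CAS(4→5) fails; counter now 5
#15 T3 reads 5
#16 T3 CAS(5→6) writes; counter now 6

C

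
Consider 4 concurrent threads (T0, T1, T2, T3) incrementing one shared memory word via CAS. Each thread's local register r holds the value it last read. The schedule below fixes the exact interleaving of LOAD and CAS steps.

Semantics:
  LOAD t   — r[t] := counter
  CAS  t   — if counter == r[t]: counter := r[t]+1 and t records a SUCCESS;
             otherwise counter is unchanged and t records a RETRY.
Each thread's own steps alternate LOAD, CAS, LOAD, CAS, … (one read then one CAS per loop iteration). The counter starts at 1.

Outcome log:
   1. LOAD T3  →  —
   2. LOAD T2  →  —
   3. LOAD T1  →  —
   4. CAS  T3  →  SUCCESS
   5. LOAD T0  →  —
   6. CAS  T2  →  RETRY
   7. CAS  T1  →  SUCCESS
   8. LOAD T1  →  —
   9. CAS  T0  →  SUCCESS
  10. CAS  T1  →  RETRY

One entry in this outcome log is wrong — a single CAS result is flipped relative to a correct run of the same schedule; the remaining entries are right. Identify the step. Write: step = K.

Re-executing:
   1) LOAD T3:  M=1  r_T3=1
   2) LOAD T2:  M=1  r_T2=1
   3) LOAD T1:  M=1  r_T1=1
   4) CAS  T3:  M=2  r_T3=1 ✓
   5) LOAD T0:  M=2  r_T0=2
   6) CAS  T2:  M=2  r_T2=1 ✗
   7) CAS  T1:  M=2  r_T1=1 ✗
   8) LOAD T1:  M=2  r_T1=2
   9) CAS  T0:  M=3  r_T0=2 ✓
  10) CAS  T1:  M=3  r_T1=2 ✗
Flip is step 7.

step = 7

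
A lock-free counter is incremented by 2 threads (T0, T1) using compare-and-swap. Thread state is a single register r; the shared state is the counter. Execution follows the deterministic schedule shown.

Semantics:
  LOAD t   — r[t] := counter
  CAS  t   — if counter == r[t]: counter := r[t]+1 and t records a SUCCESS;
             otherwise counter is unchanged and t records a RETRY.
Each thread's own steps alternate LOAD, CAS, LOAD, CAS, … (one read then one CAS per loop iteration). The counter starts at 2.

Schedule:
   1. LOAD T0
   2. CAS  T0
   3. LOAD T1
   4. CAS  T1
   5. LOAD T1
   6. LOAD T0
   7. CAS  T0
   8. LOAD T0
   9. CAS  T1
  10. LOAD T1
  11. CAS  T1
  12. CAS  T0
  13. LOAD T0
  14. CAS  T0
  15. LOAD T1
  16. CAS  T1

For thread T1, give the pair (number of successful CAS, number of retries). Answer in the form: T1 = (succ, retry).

T1 = (3, 1)

#1 T0 reads 2
#2 T0 CAS(2→3) writes; counter now 3
#3 T1 reads 3
#4 T1 CAS(3→4) writes; counter now 4
#5 T1 reads 4
#6 T0 reads 4
#7 T0 CAS(4→5) writes; counter now 5
#8 T0 reads 5
#9 T1 CAS(4→5) fails; counter now 5
#10 T1 reads 5
#11 T1 CAS(5→6) writes; counter now 6
#12 T0 CAS(5→6) fails; counter now 6
#13 T0 reads 6
#14 T0 CAS(6→7) writes; counter now 7
#15 T1 reads 7
#16 T1 CAS(7→8) writes; counter now 8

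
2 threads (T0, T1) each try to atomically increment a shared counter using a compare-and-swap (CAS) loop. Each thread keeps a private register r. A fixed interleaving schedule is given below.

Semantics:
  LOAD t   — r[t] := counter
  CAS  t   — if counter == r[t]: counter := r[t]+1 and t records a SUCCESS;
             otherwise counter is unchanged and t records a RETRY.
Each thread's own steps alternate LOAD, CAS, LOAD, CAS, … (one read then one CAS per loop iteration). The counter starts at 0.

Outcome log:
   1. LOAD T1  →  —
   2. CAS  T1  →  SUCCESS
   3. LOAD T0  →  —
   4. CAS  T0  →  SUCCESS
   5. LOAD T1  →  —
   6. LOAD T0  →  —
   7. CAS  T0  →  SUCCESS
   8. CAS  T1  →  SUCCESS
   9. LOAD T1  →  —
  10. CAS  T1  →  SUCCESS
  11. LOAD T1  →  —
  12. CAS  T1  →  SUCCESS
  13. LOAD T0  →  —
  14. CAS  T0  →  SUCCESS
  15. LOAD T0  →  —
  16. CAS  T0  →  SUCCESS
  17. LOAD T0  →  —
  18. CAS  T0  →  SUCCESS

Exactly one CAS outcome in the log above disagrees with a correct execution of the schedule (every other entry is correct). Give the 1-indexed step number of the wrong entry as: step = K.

step = 8

Correct run:
1. LOAD T1 → mem=0 r[T1]=0 [LOAD]
2. CAS T1 → mem=1 r[T1]=0 [OK]
3. LOAD T0 → mem=1 r[T0]=1 [LOAD]
4. CAS T0 → mem=2 r[T0]=1 [OK]
5. LOAD T1 → mem=2 r[T1]=2 [LOAD]
6. LOAD T0 → mem=2 r[T0]=2 [LOAD]
7. CAS T0 → mem=3 r[T0]=2 [OK]
8. CAS T1 → mem=3 r[T1]=2 [RETRY]
9. LOAD T1 → mem=3 r[T1]=3 [LOAD]
10. CAS T1 → mem=4 r[T1]=3 [OK]
11. LOAD T1 → mem=4 r[T1]=4 [LOAD]
12. CAS T1 → mem=5 r[T1]=4 [OK]
13. LOAD T0 → mem=5 r[T0]=5 [LOAD]
14. CAS T0 → mem=6 r[T0]=5 [OK]
15. LOAD T0 → mem=6 r[T0]=6 [LOAD]
16. CAS T0 → mem=7 r[T0]=6 [OK]
17. LOAD T0 → mem=7 r[T0]=7 [LOAD]
18. CAS T0 → mem=8 r[T0]=7 [OK]
Flip is step 8.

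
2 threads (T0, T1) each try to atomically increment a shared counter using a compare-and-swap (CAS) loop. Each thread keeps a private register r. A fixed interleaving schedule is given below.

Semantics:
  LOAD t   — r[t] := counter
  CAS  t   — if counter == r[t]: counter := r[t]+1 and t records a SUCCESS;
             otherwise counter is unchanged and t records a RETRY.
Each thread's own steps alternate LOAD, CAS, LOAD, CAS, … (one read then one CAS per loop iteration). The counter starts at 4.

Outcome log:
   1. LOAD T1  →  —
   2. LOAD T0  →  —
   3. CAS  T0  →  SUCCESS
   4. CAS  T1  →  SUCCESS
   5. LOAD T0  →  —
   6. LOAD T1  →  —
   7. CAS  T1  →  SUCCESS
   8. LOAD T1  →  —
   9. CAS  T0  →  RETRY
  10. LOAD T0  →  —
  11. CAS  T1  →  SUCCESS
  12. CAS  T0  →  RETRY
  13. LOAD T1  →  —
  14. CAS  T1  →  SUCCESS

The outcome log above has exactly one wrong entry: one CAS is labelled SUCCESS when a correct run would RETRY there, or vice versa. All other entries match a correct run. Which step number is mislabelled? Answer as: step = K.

Reference trace:
1. LOAD T1 → mem=4 r[T1]=4 [LOAD]
2. LOAD T0 → mem=4 r[T0]=4 [LOAD]
3. CAS T0 → mem=5 r[T0]=4 [OK]
4. CAS T1 → mem=5 r[T1]=4 [RETRY]
5. LOAD T0 → mem=5 r[T0]=5 [LOAD]
6. LOAD T1 → mem=5 r[T1]=5 [LOAD]
7. CAS T1 → mem=6 r[T1]=5 [OK]
8. LOAD T1 → mem=6 r[T1]=6 [LOAD]
9. CAS T0 → mem=6 r[T0]=5 [RETRY]
10. LOAD T0 → mem=6 r[T0]=6 [LOAD]
11. CAS T1 → mem=7 r[T1]=6 [OK]
12. CAS T0 → mem=7 r[T0]=6 [RETRY]
13. LOAD T1 → mem=7 r[T1]=7 [LOAD]
14. CAS T1 → mem=8 r[T1]=7 [OK]
Flip is step 4.

step = 4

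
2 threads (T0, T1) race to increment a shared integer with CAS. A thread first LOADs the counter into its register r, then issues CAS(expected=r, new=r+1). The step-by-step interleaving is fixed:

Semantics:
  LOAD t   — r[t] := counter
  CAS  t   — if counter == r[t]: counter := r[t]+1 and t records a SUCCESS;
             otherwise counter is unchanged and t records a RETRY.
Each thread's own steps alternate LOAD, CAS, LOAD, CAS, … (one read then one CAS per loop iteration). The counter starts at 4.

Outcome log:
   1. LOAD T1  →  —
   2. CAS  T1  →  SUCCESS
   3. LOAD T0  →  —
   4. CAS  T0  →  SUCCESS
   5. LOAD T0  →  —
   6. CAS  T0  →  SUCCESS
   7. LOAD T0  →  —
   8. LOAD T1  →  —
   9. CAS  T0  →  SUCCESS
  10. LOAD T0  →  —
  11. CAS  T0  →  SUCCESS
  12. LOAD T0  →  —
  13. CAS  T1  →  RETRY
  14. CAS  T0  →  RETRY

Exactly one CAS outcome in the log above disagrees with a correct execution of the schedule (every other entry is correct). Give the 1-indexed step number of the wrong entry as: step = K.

Correct run:
1. LOAD T1 → mem=4 r[T1]=4 [LOAD]
2. CAS T1 → mem=5 r[T1]=4 [OK]
3. LOAD T0 → mem=5 r[T0]=5 [LOAD]
4. CAS T0 → mem=6 r[T0]=5 [OK]
5. LOAD T0 → mem=6 r[T0]=6 [LOAD]
6. CAS T0 → mem=7 r[T0]=6 [OK]
7. LOAD T0 → mem=7 r[T0]=7 [LOAD]
8. LOAD T1 → mem=7 r[T1]=7 [LOAD]
9. CAS T0 → mem=8 r[T0]=7 [OK]
10. LOAD T0 → mem=8 r[T0]=8 [LOAD]
11. CAS T0 → mem=9 r[T0]=8 [OK]
12. LOAD T0 → mem=9 r[T0]=9 [LOAD]
13. CAS T1 → mem=9 r[T1]=7 [RETRY]
14. CAS T0 → mem=10 r[T0]=9 [OK]
Mismatch at 14.

step = 14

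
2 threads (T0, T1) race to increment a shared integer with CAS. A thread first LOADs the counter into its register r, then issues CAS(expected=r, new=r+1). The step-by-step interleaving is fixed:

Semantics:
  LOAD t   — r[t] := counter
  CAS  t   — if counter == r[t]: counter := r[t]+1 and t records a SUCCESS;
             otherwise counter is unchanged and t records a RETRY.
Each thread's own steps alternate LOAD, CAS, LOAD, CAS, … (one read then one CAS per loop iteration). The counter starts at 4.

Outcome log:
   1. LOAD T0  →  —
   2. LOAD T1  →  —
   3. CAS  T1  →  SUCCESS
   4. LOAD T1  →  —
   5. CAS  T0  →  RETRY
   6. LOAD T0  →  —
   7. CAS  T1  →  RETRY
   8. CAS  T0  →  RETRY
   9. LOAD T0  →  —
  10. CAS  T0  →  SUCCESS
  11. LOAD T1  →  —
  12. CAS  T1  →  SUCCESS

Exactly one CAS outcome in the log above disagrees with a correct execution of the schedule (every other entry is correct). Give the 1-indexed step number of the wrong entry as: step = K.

Reference trace:
step 1: T0 LOAD ⇒ load; ctr=4 reg=4
step 2: T1 LOAD ⇒ load; ctr=4 reg=4
step 3: T1 CAS ⇒ ok; ctr=5 reg=4
step 4: T1 LOAD ⇒ load; ctr=5 reg=5
step 5: T0 CAS ⇒ retry; ctr=5 reg=4
step 6: T0 LOAD ⇒ load; ctr=5 reg=5
step 7: T1 CAS ⇒ ok; ctr=6 reg=5
step 8: T0 CAS ⇒ retry; ctr=6 reg=5
step 9: T0 LOAD ⇒ load; ctr=6 reg=6
step 10: T0 CAS ⇒ ok; ctr=7 reg=6
step 11: T1 LOAD ⇒ load; ctr=7 reg=7
step 12: T1 CAS ⇒ ok; ctr=8 reg=7
Log disagrees first at step 7.

step = 7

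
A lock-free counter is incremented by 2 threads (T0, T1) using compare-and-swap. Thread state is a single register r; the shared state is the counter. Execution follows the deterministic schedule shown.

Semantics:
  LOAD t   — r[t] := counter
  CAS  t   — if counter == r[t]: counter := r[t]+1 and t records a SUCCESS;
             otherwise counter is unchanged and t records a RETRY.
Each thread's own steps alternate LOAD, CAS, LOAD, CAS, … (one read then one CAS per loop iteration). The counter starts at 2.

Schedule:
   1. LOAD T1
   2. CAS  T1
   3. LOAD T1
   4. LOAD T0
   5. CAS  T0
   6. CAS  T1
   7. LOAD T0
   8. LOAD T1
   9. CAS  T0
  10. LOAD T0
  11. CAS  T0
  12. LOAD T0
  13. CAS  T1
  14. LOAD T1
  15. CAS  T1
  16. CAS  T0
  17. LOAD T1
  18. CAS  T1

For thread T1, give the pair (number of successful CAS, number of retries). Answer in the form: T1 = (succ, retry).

1. LOAD T1 → mem=2 r[T1]=2 [LOAD]
2. CAS T1 → mem=3 r[T1]=2 [OK]
3. LOAD T1 → mem=3 r[T1]=3 [LOAD]
4. LOAD T0 → mem=3 r[T0]=3 [LOAD]
5. CAS T0 → mem=4 r[T0]=3 [OK]
6. CAS T1 → mem=4 r[T1]=3 [RETRY]
7. LOAD T0 → mem=4 r[T0]=4 [LOAD]
8. LOAD T1 → mem=4 r[T1]=4 [LOAD]
9. CAS T0 → mem=5 r[T0]=4 [OK]
10. LOAD T0 → mem=5 r[T0]=5 [LOAD]
11. CAS T0 → mem=6 r[T0]=5 [OK]
12. LOAD T0 → mem=6 r[T0]=6 [LOAD]
13. CAS T1 → mem=6 r[T1]=4 [RETRY]
14. LOAD T1 → mem=6 r[T1]=6 [LOAD]
15. CAS T1 → mem=7 r[T1]=6 [OK]
16. CAS T0 → mem=7 r[T0]=6 [RETRY]
17. LOAD T1 → mem=7 r[T1]=7 [LOAD]
18. CAS T1 → mem=8 r[T1]=7 [OK]

T1 = (3, 2)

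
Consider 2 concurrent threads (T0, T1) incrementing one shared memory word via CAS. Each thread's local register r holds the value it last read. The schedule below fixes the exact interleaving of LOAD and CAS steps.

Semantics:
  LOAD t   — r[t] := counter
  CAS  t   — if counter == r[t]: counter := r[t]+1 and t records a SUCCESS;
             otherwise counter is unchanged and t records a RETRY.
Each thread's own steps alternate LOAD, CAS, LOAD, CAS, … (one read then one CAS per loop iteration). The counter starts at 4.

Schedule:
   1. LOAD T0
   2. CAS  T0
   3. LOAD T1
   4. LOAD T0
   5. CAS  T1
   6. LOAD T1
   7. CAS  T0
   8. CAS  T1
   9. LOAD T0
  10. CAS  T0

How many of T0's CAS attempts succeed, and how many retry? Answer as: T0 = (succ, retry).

#1 T0 reads 4
#2 T0 CAS(4→5) writes; counter now 5
#3 T1 reads 5
#4 T0 reads 5
#5 T1 CAS(5→6) writes; counter now 6
#6 T1 reads 6
#7 T0 CAS(5→6) fails; counter now 6
#8 T1 CAS(6→7) writes; counter now 7
#9 T0 reads 7
#10 T0 CAS(7→8) writes; counter now 8

T0 = (2, 1)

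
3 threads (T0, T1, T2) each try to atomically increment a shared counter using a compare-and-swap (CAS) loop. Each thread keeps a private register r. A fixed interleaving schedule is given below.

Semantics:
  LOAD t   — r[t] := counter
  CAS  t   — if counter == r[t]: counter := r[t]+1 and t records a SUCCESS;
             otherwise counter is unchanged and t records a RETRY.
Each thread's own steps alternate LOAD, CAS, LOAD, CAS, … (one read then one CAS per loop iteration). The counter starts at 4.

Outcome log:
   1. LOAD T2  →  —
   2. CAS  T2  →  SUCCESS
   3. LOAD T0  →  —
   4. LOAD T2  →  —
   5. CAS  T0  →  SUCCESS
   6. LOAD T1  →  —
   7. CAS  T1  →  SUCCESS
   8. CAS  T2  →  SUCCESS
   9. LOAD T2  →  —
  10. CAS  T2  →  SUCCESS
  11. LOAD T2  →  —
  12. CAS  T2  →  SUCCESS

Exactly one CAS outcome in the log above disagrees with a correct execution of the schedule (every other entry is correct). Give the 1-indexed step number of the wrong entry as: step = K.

step = 8

Correct run:
   1) LOAD T2:  M=4  r_T2=4
   2) CAS  T2:  M=5  r_T2=4 ✓
   3) LOAD T0:  M=5  r_T0=5
   4) LOAD T2:  M=5  r_T2=5
   5) CAS  T0:  M=6  r_T0=5 ✓
   6) LOAD T1:  M=6  r_T1=6
   7) CAS  T1:  M=7  r_T1=6 ✓
   8) CAS  T2:  M=7  r_T2=5 ✗
   9) LOAD T2:  M=7  r_T2=7
  10) CAS  T2:  M=8  r_T2=7 ✓
  11) LOAD T2:  M=8  r_T2=8
  12) CAS  T2:  M=9  r_T2=8 ✓
Log disagrees first at step 8.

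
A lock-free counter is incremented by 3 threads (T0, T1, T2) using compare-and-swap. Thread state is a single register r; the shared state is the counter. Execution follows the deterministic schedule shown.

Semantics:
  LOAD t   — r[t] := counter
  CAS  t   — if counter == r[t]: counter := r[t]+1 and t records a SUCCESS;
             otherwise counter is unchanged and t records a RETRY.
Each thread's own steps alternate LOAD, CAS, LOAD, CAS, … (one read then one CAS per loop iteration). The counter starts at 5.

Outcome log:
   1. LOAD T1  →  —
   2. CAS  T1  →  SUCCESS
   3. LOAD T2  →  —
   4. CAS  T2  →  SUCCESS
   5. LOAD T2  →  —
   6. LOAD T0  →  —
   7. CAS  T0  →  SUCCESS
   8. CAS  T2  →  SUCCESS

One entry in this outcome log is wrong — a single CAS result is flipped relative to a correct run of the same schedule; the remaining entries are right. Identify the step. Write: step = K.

Reference trace:
1. LOAD T1 → mem=5 r[T1]=5 [LOAD]
2. CAS T1 → mem=6 r[T1]=5 [OK]
3. LOAD T2 → mem=6 r[T2]=6 [LOAD]
4. CAS T2 → mem=7 r[T2]=6 [OK]
5. LOAD T2 → mem=7 r[T2]=7 [LOAD]
6. LOAD T0 → mem=7 r[T0]=7 [LOAD]
7. CAS T0 → mem=8 r[T0]=7 [OK]
8. CAS T2 → mem=8 r[T2]=7 [RETRY]
Log disagrees first at step 8.

step = 8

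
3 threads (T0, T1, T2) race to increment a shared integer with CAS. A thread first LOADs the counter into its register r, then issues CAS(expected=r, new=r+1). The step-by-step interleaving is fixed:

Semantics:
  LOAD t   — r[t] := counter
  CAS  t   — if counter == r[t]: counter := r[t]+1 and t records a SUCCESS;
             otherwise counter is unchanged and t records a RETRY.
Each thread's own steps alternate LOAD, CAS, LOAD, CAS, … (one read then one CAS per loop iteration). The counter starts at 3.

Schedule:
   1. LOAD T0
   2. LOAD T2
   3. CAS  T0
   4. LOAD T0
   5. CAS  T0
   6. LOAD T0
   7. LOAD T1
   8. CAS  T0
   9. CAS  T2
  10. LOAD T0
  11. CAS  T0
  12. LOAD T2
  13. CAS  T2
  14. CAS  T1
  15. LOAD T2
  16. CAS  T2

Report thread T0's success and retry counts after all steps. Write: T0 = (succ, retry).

#1 T0 reads 3
#2 T2 reads 3
#3 T0 CAS(3→4) writes; counter now 4
#4 T0 reads 4
#5 T0 CAS(4→5) writes; counter now 5
#6 T0 reads 5
#7 T1 reads 5
#8 T0 CAS(5→6) writes; counter now 6
#9 T2 CAS(3→4) fails; counter now 6
#10 T0 reads 6
#11 T0 CAS(6→7) writes; counter now 7
#12 T2 reads 7
#13 T2 CAS(7→8) writes; counter now 8
#14 T1 CAS(5→6) fails; counter now 8
#15 T2 reads 8
#16 T2 CAS(8→9) writes; counter now 9

T0 = (4, 0)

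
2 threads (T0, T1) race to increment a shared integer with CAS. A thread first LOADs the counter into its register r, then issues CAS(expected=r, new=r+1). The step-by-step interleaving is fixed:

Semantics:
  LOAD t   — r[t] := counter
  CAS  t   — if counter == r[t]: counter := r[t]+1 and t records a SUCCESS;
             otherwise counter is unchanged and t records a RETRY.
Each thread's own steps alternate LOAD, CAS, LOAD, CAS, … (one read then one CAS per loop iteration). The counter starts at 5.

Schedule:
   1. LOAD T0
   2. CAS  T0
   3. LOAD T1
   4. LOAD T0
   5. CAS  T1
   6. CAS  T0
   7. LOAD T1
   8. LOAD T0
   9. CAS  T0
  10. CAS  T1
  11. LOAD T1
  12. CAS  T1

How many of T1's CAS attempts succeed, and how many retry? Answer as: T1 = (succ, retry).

1. LOAD T0 → mem=5 r[T0]=5 [LOAD]
2. CAS T0 → mem=6 r[T0]=5 [OK]
3. LOAD T1 → mem=6 r[T1]=6 [LOAD]
4. LOAD T0 → mem=6 r[T0]=6 [LOAD]
5. CAS T1 → mem=7 r[T1]=6 [OK]
6. CAS T0 → mem=7 r[T0]=6 [RETRY]
7. LOAD T1 → mem=7 r[T1]=7 [LOAD]
8. LOAD T0 → mem=7 r[T0]=7 [LOAD]
9. CAS T0 → mem=8 r[T0]=7 [OK]
10. CAS T1 → mem=8 r[T1]=7 [RETRY]
11. LOAD T1 → mem=8 r[T1]=8 [LOAD]
12. CAS T1 → mem=9 r[T1]=8 [OK]

T1 = (2, 1)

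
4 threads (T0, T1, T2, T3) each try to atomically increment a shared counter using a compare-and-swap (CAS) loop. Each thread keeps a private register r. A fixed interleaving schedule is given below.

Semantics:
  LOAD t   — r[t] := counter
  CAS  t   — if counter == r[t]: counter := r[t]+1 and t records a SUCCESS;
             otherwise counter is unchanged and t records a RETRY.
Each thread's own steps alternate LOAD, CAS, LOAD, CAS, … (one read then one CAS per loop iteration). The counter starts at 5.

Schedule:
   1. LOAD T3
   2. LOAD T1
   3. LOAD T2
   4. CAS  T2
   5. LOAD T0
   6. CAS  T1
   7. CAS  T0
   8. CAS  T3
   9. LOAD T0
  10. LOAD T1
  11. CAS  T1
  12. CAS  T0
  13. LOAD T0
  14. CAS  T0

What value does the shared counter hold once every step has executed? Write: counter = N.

counter = 9

1. LOAD T3 → mem=5 r[T3]=5 [LOAD]
2. LOAD T1 → mem=5 r[T1]=5 [LOAD]
3. LOAD T2 → mem=5 r[T2]=5 [LOAD]
4. CAS T2 → mem=6 r[T2]=5 [OK]
5. LOAD T0 → mem=6 r[T0]=6 [LOAD]
6. CAS T1 → mem=6 r[T1]=5 [RETRY]
7. CAS T0 → mem=7 r[T0]=6 [OK]
8. CAS T3 → mem=7 r[T3]=5 [RETRY]
9. LOAD T0 → mem=7 r[T0]=7 [LOAD]
10. LOAD T1 → mem=7 r[T1]=7 [LOAD]
11. CAS T1 → mem=8 r[T1]=7 [OK]
12. CAS T0 → mem=8 r[T0]=7 [RETRY]
13. LOAD T0 → mem=8 r[T0]=8 [LOAD]
14. CAS T0 → mem=9 r[T0]=8 [OK]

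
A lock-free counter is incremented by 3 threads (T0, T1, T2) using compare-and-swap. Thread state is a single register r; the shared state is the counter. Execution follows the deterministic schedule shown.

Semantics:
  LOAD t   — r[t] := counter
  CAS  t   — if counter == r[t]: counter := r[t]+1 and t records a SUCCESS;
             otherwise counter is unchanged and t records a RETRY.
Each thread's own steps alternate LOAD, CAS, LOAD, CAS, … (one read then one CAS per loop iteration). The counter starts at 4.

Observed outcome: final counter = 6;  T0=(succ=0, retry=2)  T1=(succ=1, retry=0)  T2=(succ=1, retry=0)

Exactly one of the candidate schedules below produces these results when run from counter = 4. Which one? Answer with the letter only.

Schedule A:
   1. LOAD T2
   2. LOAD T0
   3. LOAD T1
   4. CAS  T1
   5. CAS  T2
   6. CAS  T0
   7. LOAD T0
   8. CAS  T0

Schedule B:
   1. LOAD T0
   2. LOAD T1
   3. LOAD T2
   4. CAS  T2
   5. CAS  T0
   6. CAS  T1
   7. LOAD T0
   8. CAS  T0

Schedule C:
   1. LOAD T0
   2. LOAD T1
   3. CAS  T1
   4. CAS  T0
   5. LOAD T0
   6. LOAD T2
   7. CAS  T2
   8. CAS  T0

C

Simulating candidate C:
T0 LOAD — after: cnt=4, r=4 — load
T1 LOAD — after: cnt=4, r=4 — load
T1 CAS — after: cnt=5, r=4 — ok
T0 CAS — after: cnt=5, r=4 — retry
T0 LOAD — after: cnt=5, r=5 — load
T2 LOAD — after: cnt=5, r=5 — load
T2 CAS — after: cnt=6, r=5 — ok
T0 CAS — after: cnt=6, r=5 — retry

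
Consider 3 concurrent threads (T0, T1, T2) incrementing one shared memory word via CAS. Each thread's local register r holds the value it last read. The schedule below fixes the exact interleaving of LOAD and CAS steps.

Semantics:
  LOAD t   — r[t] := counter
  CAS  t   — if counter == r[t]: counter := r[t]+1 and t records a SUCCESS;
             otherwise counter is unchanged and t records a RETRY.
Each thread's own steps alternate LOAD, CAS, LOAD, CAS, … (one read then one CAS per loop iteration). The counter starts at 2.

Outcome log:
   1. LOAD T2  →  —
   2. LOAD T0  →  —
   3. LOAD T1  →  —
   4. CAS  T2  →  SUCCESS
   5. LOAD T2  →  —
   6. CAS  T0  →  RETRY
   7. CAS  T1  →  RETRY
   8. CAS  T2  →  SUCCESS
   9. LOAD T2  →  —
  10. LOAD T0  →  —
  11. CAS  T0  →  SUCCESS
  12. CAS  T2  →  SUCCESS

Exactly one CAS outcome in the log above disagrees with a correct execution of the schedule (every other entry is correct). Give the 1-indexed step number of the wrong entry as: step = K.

step = 12

Correct run:
[1] T2.load  rd  (counter 2, T2.r 2)
[2] T0.load  rd  (counter 2, T0.r 2)
[3] T1.load  rd  (counter 2, T1.r 2)
[4] T2.cas  hit  (counter 3, T2.r 2)
[5] T2.load  rd  (counter 3, T2.r 3)
[6] T0.cas  miss  (counter 3, T0.r 2)
[7] T1.cas  miss  (counter 3, T1.r 2)
[8] T2.cas  hit  (counter 4, T2.r 3)
[9] T2.load  rd  (counter 4, T2.r 4)
[10] T0.load  rd  (counter 4, T0.r 4)
[11] T0.cas  hit  (counter 5, T0.r 4)
[12] T2.cas  miss  (counter 5, T2.r 4)
Log disagrees first at step 12.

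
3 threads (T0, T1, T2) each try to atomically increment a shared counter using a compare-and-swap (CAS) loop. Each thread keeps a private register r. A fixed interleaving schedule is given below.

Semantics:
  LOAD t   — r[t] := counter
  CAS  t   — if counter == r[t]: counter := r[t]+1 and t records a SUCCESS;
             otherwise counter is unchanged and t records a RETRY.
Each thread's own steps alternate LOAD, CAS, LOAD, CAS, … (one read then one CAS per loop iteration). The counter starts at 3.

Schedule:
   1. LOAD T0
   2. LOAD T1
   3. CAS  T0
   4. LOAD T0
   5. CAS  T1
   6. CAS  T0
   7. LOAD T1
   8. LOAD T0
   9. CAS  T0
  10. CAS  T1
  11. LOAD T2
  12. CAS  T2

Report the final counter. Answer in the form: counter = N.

#1 T0 reads 3
#2 T1 reads 3
#3 T0 CAS(3→4) writes; counter now 4
#4 T0 reads 4
#5 T1 CAS(3→4) fails; counter now 4
#6 T0 CAS(4→5) writes; counter now 5
#7 T1 reads 5
#8 T0 reads 5
#9 T0 CAS(5→6) writes; counter now 6
#10 T1 CAS(5→6) fails; counter now 6
#11 T2 reads 6
#12 T2 CAS(6→7) writes; counter now 7

counter = 7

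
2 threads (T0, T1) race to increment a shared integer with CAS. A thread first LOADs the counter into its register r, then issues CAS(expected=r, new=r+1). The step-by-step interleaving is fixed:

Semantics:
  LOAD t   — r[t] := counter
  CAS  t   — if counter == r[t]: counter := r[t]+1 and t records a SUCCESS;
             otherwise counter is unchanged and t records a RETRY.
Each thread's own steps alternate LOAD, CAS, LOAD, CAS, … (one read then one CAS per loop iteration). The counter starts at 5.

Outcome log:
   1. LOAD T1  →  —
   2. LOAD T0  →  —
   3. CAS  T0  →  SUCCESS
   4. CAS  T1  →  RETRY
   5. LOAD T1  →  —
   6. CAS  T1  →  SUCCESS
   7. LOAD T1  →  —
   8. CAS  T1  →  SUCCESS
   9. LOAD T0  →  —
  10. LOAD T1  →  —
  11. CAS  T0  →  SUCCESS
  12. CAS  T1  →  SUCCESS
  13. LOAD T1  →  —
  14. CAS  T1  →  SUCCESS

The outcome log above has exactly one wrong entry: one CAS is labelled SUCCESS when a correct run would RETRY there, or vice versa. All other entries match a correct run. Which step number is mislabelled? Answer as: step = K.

step = 12

Reference trace:
   1) LOAD T1:  M=5  r_T1=5
   2) LOAD T0:  M=5  r_T0=5
   3) CAS  T0:  M=6  r_T0=5 ✓
   4) CAS  T1:  M=6  r_T1=5 ✗
   5) LOAD T1:  M=6  r_T1=6
   6) CAS  T1:  M=7  r_T1=6 ✓
   7) LOAD T1:  M=7  r_T1=7
   8) CAS  T1:  M=8  r_T1=7 ✓
   9) LOAD T0:  M=8  r_T0=8
  10) LOAD T1:  M=8  r_T1=8
  11) CAS  T0:  M=9  r_T0=8 ✓
  12) CAS  T1:  M=9  r_T1=8 ✗
  13) LOAD T1:  M=9  r_T1=9
  14) CAS  T1:  M=10  r_T1=9 ✓
Mismatch at 12.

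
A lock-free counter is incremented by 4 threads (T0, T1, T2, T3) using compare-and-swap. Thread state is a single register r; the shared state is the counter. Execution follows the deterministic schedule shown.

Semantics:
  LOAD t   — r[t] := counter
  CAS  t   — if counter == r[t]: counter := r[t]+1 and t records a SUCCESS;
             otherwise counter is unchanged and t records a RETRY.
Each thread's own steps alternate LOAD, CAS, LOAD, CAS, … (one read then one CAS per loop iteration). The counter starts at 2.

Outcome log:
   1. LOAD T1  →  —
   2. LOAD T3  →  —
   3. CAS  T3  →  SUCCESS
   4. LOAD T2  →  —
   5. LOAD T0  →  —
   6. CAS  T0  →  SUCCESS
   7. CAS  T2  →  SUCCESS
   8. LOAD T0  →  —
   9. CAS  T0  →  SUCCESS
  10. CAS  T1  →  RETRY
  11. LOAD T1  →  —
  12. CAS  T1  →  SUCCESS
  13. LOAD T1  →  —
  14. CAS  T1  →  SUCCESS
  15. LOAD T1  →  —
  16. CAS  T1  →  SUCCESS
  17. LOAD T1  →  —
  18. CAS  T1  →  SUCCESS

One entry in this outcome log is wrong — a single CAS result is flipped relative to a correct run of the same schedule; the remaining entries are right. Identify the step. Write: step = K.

Reference trace:
T1 LOAD — after: cnt=2, r=2 — load
T3 LOAD — after: cnt=2, r=2 — load
T3 CAS — after: cnt=3, r=2 — ok
T2 LOAD — after: cnt=3, r=3 — load
T0 LOAD — after: cnt=3, r=3 — load
T0 CAS — after: cnt=4, r=3 — ok
T2 CAS — after: cnt=4, r=3 — retry
T0 LOAD — after: cnt=4, r=4 — load
T0 CAS — after: cnt=5, r=4 — ok
T1 CAS — after: cnt=5, r=2 — retry
T1 LOAD — after: cnt=5, r=5 — load
T1 CAS — after: cnt=6, r=5 — ok
T1 LOAD — after: cnt=6, r=6 — load
T1 CAS — after: cnt=7, r=6 — ok
T1 LOAD — after: cnt=7, r=7 — load
T1 CAS — after: cnt=8, r=7 — ok
T1 LOAD — after: cnt=8, r=8 — load
T1 CAS — after: cnt=9, r=8 — ok
Flip is step 7.

step = 7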